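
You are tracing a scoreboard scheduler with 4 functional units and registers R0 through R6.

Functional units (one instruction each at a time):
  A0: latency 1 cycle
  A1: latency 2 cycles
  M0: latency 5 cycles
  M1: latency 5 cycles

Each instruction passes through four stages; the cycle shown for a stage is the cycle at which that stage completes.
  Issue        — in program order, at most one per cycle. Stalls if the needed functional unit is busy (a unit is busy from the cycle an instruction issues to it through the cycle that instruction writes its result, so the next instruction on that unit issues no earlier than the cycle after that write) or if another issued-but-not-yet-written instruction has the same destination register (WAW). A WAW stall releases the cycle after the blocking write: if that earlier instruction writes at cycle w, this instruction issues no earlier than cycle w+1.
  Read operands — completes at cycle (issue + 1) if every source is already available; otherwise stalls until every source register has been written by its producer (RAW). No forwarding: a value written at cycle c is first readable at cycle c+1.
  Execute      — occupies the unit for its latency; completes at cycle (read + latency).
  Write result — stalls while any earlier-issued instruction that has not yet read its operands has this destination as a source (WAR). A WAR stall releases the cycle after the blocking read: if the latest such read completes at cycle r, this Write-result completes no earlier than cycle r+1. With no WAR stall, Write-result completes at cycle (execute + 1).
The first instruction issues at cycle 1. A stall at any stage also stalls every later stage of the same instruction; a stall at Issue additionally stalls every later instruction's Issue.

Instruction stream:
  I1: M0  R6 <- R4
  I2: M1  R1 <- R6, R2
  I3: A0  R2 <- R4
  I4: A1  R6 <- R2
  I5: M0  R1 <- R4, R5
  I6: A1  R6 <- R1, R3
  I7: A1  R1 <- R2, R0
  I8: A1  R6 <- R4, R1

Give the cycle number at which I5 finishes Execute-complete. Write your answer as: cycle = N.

t=1  I1→M0
t=2  I1 RO | I2→M1
t=3  I3→A0
t=4  I3 RO
t=5  I3 EX
t=7  I1 EX
t=8  I1 WR R6
t=9  I2 RO | I4→A1
t=10  I3 WR R2
t=11  I4 RO
t=13  I4 EX
t=14  I2 EX | I4 WR R6
t=15  I2 WR R1
t=16  I5→M0
t=17  I5 RO | I6→A1
t=22  I5 EX
t=23  I5 WR R1
t=24  I6 RO
t=26  I6 EX
t=27  I6 WR R6
t=28  I7→A1
t=29  I7 RO
t=31  I7 EX
t=32  I7 WR R1
t=33  I8→A1
t=34  I8 RO
t=36  I8 EX
t=37  I8 WR R6

cycle = 22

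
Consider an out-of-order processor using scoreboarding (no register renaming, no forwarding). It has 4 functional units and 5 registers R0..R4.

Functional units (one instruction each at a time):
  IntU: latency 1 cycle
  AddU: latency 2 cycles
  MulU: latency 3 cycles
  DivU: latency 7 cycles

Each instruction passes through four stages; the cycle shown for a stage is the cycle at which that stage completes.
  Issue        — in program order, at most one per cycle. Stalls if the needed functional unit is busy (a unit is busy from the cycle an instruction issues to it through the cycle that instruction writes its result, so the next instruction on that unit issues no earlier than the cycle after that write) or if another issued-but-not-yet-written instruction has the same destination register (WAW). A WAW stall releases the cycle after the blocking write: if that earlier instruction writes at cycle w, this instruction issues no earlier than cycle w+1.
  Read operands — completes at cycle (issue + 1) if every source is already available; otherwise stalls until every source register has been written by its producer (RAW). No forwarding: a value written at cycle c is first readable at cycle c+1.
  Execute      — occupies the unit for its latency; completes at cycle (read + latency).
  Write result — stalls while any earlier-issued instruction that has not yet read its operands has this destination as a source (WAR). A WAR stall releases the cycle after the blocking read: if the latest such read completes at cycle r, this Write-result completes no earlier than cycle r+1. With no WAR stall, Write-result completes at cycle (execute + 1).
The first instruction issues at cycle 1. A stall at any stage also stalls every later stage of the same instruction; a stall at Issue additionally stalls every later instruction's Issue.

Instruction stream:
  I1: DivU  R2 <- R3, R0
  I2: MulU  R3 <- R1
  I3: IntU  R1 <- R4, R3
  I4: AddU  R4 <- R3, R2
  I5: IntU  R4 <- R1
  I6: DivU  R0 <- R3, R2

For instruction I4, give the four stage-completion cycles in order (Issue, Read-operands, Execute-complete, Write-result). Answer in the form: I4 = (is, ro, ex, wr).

I4 = (4, 11, 13, 14)

cycle 1: I1 issues→DivU
cycle 2: I1 reads; I2 issues→MulU
cycle 3: I2 reads; I3 issues→IntU
cycle 4: I4 issues→AddU
cycle 6: I2 exec-done
cycle 7: I2 writes R3
cycle 8: I3 reads
cycle 9: I1 exec-done; I3 exec-done
cycle 10: I1 writes R2; I3 writes R1
cycle 11: I4 reads
cycle 13: I4 exec-done
cycle 14: I4 writes R4
cycle 15: I5 issues→IntU
cycle 16: I5 reads; I6 issues→DivU
cycle 17: I5 exec-done; I6 reads
cycle 18: I5 writes R4
cycle 24: I6 exec-done
cycle 25: I6 writes R0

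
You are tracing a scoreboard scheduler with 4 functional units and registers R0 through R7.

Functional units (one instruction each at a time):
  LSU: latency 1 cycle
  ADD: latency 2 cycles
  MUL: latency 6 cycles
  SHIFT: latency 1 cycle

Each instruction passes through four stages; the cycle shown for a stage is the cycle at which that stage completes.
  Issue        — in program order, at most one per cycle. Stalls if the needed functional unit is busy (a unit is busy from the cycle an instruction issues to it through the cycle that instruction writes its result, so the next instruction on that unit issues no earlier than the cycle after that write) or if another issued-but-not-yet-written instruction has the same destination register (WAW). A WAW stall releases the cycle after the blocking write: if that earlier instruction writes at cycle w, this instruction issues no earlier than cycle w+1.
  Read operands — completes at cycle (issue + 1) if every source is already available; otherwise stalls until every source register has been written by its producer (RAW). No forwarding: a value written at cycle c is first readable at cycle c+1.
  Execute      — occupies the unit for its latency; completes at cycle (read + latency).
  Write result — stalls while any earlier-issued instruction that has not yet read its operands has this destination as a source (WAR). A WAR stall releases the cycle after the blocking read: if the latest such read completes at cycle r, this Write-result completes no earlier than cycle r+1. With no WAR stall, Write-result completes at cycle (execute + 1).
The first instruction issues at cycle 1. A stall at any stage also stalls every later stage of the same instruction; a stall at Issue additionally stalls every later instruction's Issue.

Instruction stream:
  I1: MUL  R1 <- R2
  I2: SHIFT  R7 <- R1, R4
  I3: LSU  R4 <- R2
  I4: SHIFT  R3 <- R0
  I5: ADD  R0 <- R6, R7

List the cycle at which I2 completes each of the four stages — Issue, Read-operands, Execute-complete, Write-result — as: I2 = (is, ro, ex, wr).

  I1 | 1 | 2 | 8 | 9
  I2 | 2 | 10 | 11 | 12   RAW R1: wait I1 write@9
  I3 | 3 | 4 | 5 | 11   WAR R4: wait I2 read@10
  I4 | 13 | 14 | 15 | 16   struct: SHIFT busy until I2 writes@12
  I5 | 14 | 15 | 17 | 18

I2 = (2, 10, 11, 12)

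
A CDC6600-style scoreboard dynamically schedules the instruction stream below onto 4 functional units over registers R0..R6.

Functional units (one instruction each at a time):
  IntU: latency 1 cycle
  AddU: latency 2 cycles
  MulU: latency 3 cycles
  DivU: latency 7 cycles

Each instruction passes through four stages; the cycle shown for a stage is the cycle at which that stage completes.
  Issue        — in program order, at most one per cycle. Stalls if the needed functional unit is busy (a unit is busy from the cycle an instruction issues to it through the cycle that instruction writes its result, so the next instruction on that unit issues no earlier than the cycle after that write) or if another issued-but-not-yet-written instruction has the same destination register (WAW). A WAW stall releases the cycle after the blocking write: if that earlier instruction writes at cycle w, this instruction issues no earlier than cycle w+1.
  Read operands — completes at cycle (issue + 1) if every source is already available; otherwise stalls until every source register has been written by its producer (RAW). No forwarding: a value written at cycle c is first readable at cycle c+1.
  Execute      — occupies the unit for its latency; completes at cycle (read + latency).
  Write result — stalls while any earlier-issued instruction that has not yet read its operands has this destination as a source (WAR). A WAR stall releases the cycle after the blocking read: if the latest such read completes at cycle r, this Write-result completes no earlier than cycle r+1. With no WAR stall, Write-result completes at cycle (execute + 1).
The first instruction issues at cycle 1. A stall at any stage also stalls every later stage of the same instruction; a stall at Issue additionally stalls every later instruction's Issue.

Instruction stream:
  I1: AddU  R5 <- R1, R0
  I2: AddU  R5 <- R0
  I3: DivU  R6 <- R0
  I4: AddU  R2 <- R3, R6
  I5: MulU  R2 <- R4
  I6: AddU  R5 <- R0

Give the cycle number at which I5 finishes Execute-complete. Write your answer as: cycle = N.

cycle = 25

  I1 | 1 | 2 | 4 | 5
  I2 | 6 | 7 | 9 | 10   struct: AddU busy until I1 writes@5
  I3 | 7 | 8 | 15 | 16
  I4 | 11 | 17 | 19 | 20   struct: AddU busy until I2 writes@10 · RAW R6: wait I3 write@16
  I5 | 21 | 22 | 25 | 26   WAW R2: wait I4 write@20
  I6 | 22 | 23 | 25 | 26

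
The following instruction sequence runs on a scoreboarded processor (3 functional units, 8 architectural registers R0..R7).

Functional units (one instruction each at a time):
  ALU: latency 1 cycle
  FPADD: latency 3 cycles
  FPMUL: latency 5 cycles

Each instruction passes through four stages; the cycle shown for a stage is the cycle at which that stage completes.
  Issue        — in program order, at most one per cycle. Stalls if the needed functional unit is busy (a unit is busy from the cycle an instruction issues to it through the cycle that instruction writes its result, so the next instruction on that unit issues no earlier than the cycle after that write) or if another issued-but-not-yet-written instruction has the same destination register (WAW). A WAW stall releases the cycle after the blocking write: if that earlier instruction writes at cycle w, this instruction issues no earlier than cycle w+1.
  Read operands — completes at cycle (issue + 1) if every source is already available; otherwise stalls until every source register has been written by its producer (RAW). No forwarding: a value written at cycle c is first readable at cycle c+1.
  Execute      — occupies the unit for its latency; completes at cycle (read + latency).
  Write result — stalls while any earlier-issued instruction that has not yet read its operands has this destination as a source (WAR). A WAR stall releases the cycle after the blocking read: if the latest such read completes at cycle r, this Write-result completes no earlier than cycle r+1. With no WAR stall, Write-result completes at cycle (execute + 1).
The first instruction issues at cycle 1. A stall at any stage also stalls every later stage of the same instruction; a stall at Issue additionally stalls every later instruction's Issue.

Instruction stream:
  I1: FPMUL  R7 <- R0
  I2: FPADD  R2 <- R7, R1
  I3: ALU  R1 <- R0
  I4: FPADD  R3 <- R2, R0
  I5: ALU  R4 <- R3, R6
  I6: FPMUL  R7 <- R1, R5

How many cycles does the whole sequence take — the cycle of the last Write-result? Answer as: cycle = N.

  I1 | 1 | 2 | 7 | 8
  I2 | 2 | 9 | 12 | 13   RAW R7: wait I1 write@8
  I3 | 3 | 4 | 5 | 10   WAR R1: wait I2 read@9
  I4 | 14 | 15 | 18 | 19   struct: FPADD busy until I2 writes@13
  I5 | 15 | 20 | 21 | 22   RAW R3: wait I4 write@19
  I6 | 16 | 17 | 22 | 23

cycle = 23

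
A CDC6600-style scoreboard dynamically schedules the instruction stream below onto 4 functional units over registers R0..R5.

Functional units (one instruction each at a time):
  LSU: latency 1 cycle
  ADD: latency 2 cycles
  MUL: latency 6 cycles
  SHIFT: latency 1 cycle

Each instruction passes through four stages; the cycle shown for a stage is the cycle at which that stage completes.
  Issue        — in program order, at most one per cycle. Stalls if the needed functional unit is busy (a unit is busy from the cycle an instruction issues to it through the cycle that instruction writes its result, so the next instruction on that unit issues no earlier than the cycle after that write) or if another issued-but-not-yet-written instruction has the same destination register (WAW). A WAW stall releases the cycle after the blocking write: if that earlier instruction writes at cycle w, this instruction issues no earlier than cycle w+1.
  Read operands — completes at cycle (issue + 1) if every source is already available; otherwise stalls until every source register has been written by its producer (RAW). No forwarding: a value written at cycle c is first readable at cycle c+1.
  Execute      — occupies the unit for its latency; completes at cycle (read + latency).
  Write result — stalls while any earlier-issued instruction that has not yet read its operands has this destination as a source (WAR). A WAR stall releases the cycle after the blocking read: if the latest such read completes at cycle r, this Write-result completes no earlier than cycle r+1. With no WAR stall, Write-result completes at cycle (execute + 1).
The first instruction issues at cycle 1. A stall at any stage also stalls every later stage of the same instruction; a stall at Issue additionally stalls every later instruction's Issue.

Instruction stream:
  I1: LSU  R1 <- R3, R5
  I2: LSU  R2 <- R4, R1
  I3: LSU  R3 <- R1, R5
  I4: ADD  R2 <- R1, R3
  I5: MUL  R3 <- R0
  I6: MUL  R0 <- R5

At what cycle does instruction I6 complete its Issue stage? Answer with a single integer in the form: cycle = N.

cycle = 22

[1] I1 issues→LSU
[2] I1 reads
[3] I1 exec-done
[4] I1 writes R1
[5] I2 issues→LSU
[6] I2 reads
[7] I2 exec-done
[8] I2 writes R2
[9] I3 issues→LSU
[10] I3 reads | I4 issues→ADD
[11] I3 exec-done
[12] I3 writes R3
[13] I4 reads | I5 issues→MUL
[14] I5 reads
[15] I4 exec-done
[16] I4 writes R2
[20] I5 exec-done
[21] I5 writes R3
[22] I6 issues→MUL
[23] I6 reads
[29] I6 exec-done
[30] I6 writes R0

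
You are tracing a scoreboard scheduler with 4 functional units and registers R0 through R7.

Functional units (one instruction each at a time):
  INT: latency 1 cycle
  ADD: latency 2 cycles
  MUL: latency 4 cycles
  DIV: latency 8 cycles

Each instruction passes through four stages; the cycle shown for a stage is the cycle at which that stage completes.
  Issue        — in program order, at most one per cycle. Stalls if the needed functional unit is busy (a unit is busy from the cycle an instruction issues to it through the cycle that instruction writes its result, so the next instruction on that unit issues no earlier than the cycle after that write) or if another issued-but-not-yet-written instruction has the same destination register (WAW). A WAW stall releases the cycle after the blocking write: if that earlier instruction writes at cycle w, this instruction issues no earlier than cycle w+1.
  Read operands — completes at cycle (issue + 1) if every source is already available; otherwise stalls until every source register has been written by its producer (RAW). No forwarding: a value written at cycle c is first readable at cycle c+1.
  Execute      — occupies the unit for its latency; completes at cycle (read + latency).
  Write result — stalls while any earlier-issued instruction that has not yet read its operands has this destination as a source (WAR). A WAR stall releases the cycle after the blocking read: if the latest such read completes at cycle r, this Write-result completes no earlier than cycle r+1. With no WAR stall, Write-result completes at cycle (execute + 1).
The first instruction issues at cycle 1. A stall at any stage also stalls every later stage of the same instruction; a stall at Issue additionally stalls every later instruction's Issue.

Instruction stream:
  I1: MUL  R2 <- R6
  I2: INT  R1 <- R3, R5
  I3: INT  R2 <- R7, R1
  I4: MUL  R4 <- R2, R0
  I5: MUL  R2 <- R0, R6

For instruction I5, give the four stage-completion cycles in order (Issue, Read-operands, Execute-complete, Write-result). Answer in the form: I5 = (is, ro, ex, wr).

c1: I1→MUL
c2: I1 RO; I2→INT
c3: I2 RO
c4: I2 EX
c5: I2 WR R1
c6: I1 EX
c7: I1 WR R2
c8: I3→INT
c9: I3 RO; I4→MUL
c10: I3 EX
c11: I3 WR R2
c12: I4 RO
c16: I4 EX
c17: I4 WR R4
c18: I5→MUL
c19: I5 RO
c23: I5 EX
c24: I5 WR R2

I5 = (18, 19, 23, 24)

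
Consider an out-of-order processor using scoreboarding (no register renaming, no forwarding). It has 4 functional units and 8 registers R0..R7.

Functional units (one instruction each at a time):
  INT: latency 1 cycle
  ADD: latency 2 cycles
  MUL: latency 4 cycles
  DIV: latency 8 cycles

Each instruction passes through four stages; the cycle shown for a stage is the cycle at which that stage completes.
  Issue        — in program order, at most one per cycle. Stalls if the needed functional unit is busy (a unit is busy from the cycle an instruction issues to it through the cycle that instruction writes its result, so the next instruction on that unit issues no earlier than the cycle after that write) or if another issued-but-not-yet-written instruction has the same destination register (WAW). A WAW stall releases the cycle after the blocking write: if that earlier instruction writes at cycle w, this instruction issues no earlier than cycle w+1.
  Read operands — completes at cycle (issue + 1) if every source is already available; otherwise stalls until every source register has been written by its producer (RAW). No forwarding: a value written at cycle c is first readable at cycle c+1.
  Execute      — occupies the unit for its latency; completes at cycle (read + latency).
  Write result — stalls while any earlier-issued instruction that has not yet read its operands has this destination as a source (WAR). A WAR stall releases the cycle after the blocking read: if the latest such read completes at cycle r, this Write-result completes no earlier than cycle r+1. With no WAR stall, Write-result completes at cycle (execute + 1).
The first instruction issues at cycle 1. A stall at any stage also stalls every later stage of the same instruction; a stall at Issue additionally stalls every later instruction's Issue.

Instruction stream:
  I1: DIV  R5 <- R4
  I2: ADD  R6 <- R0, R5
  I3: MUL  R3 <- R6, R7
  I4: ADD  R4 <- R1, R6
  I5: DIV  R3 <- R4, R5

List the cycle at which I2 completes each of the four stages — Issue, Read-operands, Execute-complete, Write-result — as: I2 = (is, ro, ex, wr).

[I1] 1/2/10/11
[I2] 2/12/14/15  (RAW R5: wait I1 write@11)
[I3] 3/16/20/21  (RAW R6: wait I2 write@15)
[I4] 16/17/19/20  (struct: ADD busy until I2 writes@15)
[I5] 22/23/31/32  (WAW R3: wait I3 write@21)

I2 = (2, 12, 14, 15)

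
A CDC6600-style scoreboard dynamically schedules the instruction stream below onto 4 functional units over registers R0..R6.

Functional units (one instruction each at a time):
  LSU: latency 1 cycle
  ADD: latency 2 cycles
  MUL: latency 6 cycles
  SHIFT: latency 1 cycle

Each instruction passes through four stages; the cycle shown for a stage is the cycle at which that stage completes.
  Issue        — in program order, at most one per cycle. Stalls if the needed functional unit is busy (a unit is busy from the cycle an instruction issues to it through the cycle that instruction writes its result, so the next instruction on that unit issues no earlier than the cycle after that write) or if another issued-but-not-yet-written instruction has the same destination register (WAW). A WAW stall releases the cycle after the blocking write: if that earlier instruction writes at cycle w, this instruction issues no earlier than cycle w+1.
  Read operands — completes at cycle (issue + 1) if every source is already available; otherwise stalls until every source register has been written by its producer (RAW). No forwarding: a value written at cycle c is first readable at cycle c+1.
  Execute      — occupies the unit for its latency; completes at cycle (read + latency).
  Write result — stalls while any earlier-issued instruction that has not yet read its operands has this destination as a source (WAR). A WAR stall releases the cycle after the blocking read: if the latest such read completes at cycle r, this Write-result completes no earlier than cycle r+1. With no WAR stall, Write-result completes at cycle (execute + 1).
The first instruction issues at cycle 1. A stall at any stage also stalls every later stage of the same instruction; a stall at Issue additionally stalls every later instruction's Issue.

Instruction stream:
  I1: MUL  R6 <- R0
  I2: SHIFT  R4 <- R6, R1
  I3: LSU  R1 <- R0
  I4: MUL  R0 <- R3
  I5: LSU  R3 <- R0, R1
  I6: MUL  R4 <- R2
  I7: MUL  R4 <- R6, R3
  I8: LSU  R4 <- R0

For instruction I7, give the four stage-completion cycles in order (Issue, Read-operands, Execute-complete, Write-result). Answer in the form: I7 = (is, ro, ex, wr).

I1: IS=1 RO=2 EX=8 WR=9
I2: IS=2 RO=10 EX=11 WR=12  [RAW R6: wait I1 write@9]
I3: IS=3 RO=4 EX=5 WR=11  [WAR R1: wait I2 read@10]
I4: IS=10 RO=11 EX=17 WR=18  [struct: MUL busy until I1 writes@9]
I5: IS=12 RO=19 EX=20 WR=21  [struct: LSU busy until I3 writes@11; RAW R0: wait I4 write@18]
I6: IS=19 RO=20 EX=26 WR=27  [struct: MUL busy until I4 writes@18]
I7: IS=28 RO=29 EX=35 WR=36  [struct: MUL busy until I6 writes@27]
I8: IS=37 RO=38 EX=39 WR=40  [WAW R4: wait I7 write@36]

I7 = (28, 29, 35, 36)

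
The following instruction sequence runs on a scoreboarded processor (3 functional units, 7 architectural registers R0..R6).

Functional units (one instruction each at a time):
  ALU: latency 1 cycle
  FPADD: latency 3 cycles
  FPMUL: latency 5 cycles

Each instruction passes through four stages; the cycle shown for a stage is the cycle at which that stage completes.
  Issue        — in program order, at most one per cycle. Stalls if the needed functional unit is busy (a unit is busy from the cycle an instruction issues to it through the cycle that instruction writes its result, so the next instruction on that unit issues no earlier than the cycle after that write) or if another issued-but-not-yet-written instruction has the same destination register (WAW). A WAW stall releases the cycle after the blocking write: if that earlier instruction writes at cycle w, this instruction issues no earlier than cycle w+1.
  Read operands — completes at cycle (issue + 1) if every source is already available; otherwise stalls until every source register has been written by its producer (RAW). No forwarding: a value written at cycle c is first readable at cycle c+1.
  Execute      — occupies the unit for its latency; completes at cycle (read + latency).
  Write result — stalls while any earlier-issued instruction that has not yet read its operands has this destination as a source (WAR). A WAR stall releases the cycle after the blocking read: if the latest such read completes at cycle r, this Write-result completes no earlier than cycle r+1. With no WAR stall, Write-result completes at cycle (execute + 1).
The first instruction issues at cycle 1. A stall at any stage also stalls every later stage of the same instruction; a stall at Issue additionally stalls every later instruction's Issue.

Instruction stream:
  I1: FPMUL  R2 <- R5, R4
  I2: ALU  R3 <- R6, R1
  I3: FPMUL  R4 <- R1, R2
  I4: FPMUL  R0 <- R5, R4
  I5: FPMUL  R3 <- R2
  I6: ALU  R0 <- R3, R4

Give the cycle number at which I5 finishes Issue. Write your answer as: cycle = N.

t=1  issue I1 (FPMUL)
t=2  I1 read-ops, issue I2 (ALU)
t=3  I2 read-ops
t=4  I2 finished on ALU
t=5  I2→R3
t=7  I1 finished on FPMUL
t=8  I1→R2
t=9  issue I3 (FPMUL)
t=10  I3 read-ops
t=15  I3 finished on FPMUL
t=16  I3→R4
t=17  issue I4 (FPMUL)
t=18  I4 read-ops
t=23  I4 finished on FPMUL
t=24  I4→R0
t=25  issue I5 (FPMUL)
t=26  I5 read-ops, issue I6 (ALU)
t=31  I5 finished on FPMUL
t=32  I5→R3
t=33  I6 read-ops
t=34  I6 finished on ALU
t=35  I6→R0

cycle = 25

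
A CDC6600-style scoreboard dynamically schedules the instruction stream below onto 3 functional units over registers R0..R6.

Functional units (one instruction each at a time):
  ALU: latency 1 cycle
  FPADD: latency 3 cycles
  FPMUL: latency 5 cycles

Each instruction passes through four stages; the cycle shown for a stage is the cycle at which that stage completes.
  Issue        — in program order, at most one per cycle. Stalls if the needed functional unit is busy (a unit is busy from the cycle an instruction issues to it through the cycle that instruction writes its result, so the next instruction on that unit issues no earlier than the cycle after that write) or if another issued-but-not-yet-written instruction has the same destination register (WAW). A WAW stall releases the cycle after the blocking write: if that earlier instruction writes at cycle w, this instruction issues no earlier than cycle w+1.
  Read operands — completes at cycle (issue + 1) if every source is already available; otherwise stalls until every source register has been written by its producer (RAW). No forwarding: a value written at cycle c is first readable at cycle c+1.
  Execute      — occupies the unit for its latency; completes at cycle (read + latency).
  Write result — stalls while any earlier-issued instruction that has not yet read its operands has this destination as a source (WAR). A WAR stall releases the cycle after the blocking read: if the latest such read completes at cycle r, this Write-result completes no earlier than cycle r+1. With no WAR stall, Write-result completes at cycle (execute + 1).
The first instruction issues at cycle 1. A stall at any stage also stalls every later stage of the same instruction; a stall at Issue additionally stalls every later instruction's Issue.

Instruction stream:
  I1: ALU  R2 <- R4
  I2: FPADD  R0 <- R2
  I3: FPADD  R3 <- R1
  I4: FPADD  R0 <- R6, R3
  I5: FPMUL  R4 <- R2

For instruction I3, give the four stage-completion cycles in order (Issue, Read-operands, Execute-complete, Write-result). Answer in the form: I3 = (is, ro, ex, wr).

I3 = (10, 11, 14, 15)

[1] I1→ALU
[2] I1 RO · I2→FPADD
[3] I1 EX
[4] I1 WR R2
[5] I2 RO
[8] I2 EX
[9] I2 WR R0
[10] I3→FPADD
[11] I3 RO
[14] I3 EX
[15] I3 WR R3
[16] I4→FPADD
[17] I4 RO · I5→FPMUL
[18] I5 RO
[20] I4 EX
[21] I4 WR R0
[23] I5 EX
[24] I5 WR R4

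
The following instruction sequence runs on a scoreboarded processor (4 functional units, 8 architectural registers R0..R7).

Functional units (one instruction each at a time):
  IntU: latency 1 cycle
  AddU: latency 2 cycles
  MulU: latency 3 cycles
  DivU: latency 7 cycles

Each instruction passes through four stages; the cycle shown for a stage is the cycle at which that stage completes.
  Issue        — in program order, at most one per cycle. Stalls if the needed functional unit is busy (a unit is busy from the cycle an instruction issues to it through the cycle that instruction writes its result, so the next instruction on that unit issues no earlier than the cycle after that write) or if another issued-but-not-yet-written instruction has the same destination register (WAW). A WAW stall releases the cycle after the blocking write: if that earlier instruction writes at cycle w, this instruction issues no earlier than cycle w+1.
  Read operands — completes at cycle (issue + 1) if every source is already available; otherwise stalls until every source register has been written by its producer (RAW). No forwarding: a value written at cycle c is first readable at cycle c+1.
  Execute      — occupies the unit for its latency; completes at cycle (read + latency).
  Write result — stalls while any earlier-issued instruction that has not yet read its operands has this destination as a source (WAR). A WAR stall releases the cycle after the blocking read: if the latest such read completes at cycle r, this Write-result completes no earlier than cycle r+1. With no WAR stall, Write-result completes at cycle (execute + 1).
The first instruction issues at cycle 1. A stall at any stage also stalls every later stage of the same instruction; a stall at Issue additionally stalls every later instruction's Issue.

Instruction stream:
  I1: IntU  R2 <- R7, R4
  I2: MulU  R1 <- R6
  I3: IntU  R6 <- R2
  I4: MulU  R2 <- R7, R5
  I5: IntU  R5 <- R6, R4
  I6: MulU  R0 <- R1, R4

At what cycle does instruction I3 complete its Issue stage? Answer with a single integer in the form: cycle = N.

t=1  I1 issues→IntU
t=2  I1 reads · I2 issues→MulU
t=3  I1 exec-done · I2 reads
t=4  I1 writes R2
t=5  I3 issues→IntU
t=6  I2 exec-done · I3 reads
t=7  I2 writes R1 · I3 exec-done
t=8  I3 writes R6 · I4 issues→MulU
t=9  I4 reads · I5 issues→IntU
t=10  I5 reads
t=11  I5 exec-done
t=12  I4 exec-done · I5 writes R5
t=13  I4 writes R2
t=14  I6 issues→MulU
t=15  I6 reads
t=18  I6 exec-done
t=19  I6 writes R0

cycle = 5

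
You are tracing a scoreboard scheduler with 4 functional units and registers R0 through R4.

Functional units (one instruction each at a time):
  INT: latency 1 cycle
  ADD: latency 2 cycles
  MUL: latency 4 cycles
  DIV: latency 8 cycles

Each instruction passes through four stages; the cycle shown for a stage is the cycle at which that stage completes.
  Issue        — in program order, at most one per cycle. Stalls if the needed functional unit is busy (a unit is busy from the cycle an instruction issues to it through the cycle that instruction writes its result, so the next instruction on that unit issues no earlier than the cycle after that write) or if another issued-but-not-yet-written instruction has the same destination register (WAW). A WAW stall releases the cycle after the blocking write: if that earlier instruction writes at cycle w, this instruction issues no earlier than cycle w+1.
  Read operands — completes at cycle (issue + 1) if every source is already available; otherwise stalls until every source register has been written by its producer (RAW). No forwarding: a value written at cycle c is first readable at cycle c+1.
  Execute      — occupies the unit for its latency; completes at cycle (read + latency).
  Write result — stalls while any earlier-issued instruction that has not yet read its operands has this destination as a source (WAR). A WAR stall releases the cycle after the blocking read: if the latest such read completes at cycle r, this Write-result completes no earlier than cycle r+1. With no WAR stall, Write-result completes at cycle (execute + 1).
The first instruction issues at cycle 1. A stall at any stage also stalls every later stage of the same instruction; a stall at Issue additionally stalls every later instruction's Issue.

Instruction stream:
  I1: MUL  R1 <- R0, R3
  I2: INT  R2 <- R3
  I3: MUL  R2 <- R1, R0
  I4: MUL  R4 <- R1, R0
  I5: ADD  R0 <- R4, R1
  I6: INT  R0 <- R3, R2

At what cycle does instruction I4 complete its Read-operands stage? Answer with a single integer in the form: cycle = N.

1) issue 1, read 2, done 6, write 7
2) issue 2, read 3, done 4, write 5
3) issue 8, read 9, done 13, write 14  <struct: MUL busy until I1 writes@7>
4) issue 15, read 16, done 20, write 21  <struct: MUL busy until I3 writes@14>
5) issue 16, read 22, done 24, write 25  <RAW R4: wait I4 write@21>
6) issue 26, read 27, done 28, write 29  <WAW R0: wait I5 write@25>

cycle = 16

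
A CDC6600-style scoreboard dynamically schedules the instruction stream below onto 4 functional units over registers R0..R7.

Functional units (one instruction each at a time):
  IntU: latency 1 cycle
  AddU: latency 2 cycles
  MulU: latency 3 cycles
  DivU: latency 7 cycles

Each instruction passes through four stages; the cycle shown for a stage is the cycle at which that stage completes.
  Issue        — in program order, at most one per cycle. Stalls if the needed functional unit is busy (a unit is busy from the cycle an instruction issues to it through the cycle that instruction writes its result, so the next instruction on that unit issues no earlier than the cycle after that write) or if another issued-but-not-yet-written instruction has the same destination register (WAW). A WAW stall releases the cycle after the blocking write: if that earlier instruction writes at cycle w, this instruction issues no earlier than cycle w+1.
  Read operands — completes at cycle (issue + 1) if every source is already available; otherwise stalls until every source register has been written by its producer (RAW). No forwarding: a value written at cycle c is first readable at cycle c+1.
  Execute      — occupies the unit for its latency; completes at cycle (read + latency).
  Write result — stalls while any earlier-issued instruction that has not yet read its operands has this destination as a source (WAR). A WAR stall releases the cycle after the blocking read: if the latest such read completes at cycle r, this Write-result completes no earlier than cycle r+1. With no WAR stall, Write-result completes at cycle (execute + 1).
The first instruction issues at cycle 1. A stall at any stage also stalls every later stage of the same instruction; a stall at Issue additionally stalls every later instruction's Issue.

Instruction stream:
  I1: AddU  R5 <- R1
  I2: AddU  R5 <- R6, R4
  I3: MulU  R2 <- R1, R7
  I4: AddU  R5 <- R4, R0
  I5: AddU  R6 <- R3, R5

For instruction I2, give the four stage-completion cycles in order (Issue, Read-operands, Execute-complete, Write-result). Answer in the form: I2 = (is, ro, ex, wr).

I2 = (6, 7, 9, 10)

c1: I1 dispatched to AddU
c2: I1 operands ready
c4: I1 complete
c5: R5←I1
c6: I2 dispatched to AddU
c7: I2 operands ready · I3 dispatched to MulU
c8: I3 operands ready
c9: I2 complete
c10: R5←I2
c11: I3 complete · I4 dispatched to AddU
c12: R2←I3 · I4 operands ready
c14: I4 complete
c15: R5←I4
c16: I5 dispatched to AddU
c17: I5 operands ready
c19: I5 complete
c20: R6←I5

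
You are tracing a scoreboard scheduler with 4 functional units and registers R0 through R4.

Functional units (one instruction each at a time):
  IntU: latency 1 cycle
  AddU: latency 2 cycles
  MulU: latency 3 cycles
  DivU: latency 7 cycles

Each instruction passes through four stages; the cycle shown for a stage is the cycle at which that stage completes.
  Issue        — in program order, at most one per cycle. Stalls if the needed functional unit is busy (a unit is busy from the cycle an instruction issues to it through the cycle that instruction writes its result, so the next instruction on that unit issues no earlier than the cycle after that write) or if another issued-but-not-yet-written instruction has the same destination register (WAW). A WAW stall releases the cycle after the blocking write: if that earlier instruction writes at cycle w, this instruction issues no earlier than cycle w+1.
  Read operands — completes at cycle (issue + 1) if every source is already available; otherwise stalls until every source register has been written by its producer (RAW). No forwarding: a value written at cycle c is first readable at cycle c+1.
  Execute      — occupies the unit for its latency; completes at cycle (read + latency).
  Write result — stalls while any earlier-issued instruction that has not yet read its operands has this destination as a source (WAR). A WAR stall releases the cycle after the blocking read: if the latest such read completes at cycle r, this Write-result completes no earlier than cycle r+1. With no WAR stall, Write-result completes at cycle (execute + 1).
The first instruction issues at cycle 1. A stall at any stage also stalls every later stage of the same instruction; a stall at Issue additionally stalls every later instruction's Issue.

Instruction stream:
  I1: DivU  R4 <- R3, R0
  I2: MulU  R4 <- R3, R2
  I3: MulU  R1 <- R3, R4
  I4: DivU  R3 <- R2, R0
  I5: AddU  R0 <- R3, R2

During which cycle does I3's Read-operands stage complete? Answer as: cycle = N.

t=1  I1→DivU
t=2  I1 RO
t=9  I1 EX
t=10  I1 WR R4
t=11  I2→MulU
t=12  I2 RO
t=15  I2 EX
t=16  I2 WR R4
t=17  I3→MulU
t=18  I3 RO · I4→DivU
t=19  I4 RO · I5→AddU
t=21  I3 EX
t=22  I3 WR R1
t=26  I4 EX
t=27  I4 WR R3
t=28  I5 RO
t=30  I5 EX
t=31  I5 WR R0

cycle = 18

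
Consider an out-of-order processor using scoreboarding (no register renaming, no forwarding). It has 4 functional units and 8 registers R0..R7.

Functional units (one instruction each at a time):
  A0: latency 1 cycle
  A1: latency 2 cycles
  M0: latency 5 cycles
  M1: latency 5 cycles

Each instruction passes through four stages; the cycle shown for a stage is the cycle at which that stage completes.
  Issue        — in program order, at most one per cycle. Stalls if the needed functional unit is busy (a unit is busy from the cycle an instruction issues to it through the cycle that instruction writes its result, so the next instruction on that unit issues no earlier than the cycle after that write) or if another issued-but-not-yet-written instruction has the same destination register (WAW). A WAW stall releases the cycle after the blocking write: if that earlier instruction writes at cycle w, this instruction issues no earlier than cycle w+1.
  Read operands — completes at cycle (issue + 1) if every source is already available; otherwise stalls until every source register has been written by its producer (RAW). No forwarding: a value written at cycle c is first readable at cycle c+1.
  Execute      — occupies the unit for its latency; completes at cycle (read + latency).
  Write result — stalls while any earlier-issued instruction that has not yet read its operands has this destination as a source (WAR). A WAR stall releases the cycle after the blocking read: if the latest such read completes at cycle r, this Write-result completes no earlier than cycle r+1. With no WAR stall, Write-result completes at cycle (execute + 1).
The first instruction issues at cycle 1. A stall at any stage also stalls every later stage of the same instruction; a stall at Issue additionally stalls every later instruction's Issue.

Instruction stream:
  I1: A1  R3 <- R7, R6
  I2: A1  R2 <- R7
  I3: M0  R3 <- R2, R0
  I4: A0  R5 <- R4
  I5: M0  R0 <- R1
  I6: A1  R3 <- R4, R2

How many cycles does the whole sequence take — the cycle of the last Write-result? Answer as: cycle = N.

I1  is:1  ro:2  ex:4  wr:5
I2  is:6  ro:7  ex:9  wr:10  — struct: A1 busy until I1 writes@5
I3  is:7  ro:11  ex:16  wr:17  — RAW R2: wait I2 write@10
I4  is:8  ro:9  ex:10  wr:11
I5  is:18  ro:19  ex:24  wr:25  — struct: M0 busy until I3 writes@17
I6  is:19  ro:20  ex:22  wr:23

cycle = 25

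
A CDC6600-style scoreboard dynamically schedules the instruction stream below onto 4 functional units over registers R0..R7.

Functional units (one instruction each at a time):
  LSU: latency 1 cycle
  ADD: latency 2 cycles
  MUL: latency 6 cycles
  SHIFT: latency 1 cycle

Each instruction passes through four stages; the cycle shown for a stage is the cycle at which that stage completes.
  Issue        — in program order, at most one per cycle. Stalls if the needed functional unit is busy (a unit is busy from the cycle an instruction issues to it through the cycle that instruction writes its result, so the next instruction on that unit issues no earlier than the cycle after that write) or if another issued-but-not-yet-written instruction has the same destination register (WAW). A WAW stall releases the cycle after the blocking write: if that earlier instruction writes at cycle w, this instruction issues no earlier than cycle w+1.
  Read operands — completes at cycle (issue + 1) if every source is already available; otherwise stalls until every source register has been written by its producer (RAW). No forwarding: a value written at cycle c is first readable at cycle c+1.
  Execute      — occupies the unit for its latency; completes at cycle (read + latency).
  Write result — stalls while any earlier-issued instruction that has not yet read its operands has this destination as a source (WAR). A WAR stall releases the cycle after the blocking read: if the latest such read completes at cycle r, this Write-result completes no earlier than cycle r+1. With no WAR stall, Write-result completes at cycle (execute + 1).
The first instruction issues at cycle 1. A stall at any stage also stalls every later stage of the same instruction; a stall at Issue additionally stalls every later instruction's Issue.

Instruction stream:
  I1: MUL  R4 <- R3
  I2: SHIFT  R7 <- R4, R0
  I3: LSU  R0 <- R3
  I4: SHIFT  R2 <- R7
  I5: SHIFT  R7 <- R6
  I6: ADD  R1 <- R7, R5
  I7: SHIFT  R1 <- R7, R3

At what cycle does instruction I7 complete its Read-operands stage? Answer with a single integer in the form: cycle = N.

c1: I1→MUL
c2: I1 RO; I2→SHIFT
c3: I3→LSU
c4: I3 RO
c5: I3 EX
c8: I1 EX
c9: I1 WR R4
c10: I2 RO
c11: I2 EX; I3 WR R0
c12: I2 WR R7
c13: I4→SHIFT
c14: I4 RO
c15: I4 EX
c16: I4 WR R2
c17: I5→SHIFT
c18: I5 RO; I6→ADD
c19: I5 EX
c20: I5 WR R7
c21: I6 RO
c23: I6 EX
c24: I6 WR R1
c25: I7→SHIFT
c26: I7 RO
c27: I7 EX
c28: I7 WR R1

cycle = 26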